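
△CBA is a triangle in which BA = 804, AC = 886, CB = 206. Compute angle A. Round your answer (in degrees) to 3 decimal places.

By the law of cosines, cos A = (BA² + AC² − CB²) / (2·BA·AC) ≈ 0.97493, so ∠A ≈ 12.86°.

12.856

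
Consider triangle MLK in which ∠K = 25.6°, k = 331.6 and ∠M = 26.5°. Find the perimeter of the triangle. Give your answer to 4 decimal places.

The third angle is ∠L = 180° − ∠K − ∠M = 127.90°.
Law of sines: m = k·sin M/sin K ≈ 342.43.
Law of sines: l = k·sin L/sin K ≈ 605.57.
Semiperimeter s = (342.43+605.57+331.6)/2 = 639.8.
Perimeter = 342.43 + 605.57 + 331.6 = 1279.6.

perimeter ≈ 1279.6051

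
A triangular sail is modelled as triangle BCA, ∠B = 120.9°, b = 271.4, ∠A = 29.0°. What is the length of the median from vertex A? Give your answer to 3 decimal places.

The third angle is ∠C = 180° − ∠A − ∠B = 30.10°.
Law of sines: c = b·sin C/sin B ≈ 158.62.
Law of sines: a = b·sin A/sin B ≈ 153.34.
Median from A: ½√(2·b² + 2·c² − a²) ≈ 208.64.

208.642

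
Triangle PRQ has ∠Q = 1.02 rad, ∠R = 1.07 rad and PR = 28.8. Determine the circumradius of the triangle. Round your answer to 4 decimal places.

The third angle is ∠P = π − ∠R − ∠Q = 1.052 rad.
Law of sines: RQ = PR·sin P/sin Q ≈ 29.344.
Law of sines: QP = PR·sin R/sin Q ≈ 29.648.
Circumradius = PR/(2 sin Q) ≈ 16.899.

16.8993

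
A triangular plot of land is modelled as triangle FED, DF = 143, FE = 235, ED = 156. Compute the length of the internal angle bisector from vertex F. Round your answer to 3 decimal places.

By the law of cosines, cos F = (DF² + FE² − ED²) / (2·DF·FE) ≈ 0.76384, so ∠F ≈ 40.20°.
The bisector from F has length 2·DF·FE·cos(∠F/2)/(DF+FE) ≈ 166.98.

t_F ≈ 166.977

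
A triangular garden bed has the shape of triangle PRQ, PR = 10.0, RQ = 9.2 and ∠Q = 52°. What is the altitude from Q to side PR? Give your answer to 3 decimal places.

Law of sines: sin P = RQ·sin Q/PR ≈ 0.72497.
Since PR ≥ RQ, only the acute value applies: ∠P ≈ 46.47°.
Then ∠R = 180° − ∠Q − ∠P ≈ 81.53°.
Law of sines gives QP = PR·sin R/sin Q ≈ 12.552.
Area = ½·PR·RQ·sin R ≈ 45.499.
The altitude from Q has length 2·area/PR ≈ 9.0997.

h_Q ≈ 9.100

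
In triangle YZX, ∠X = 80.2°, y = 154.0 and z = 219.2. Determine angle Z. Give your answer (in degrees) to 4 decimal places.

61.6208

By the law of cosines, x² = y² + z² − 2·y·z·cos X = 60273, so x ≈ 245.51.
Law of cosines again: cos Z = (x² + y² − z²)/(2·x·y) ≈ 0.47530, so ∠Z ≈ 61.62°.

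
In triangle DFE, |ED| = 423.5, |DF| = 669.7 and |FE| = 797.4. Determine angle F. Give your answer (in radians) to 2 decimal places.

∠F ≈ 0.56 rad

By the law of cosines, cos F = (|DF|² + |FE|² − |ED|²) / (2·|DF|·|FE|) ≈ 0.84734, so ∠F ≈ 0.560 rad.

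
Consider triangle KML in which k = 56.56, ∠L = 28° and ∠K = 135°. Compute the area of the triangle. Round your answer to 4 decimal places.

310.4906

The third angle is ∠M = 180° − ∠L − ∠K = 17.00°.
Law of sines: m = k·sin M/sin K ≈ 23.386.
Law of sines: l = k·sin L/sin K ≈ 37.552.
Area = ½·k·m·sin L ≈ 310.49.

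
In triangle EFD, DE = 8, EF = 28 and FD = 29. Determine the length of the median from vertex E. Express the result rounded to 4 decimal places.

14.6202

Median from E: ½√(2·DE² + 2·EF² − FD²) ≈ 14.62.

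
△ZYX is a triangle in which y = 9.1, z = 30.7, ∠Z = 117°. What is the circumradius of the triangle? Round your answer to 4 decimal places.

R ≈ 17.2277

Law of sines: sin Y = y·sin Z/z ≈ 0.26411.
Since z ≥ y, only the acute value applies: ∠Y ≈ 15.31°.
Then ∠X = 180° − ∠Z − ∠Y ≈ 47.69°.
Law of sines gives x = z·sin X/sin Z ≈ 25.479.
Circumradius = z/(2 sin Z) ≈ 17.228.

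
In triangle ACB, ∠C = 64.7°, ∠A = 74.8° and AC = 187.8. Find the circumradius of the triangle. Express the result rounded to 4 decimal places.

The third angle is ∠B = 180° − ∠A − ∠C = 40.50°.
Law of sines: CB = AC·sin A/sin B ≈ 279.05.
Law of sines: BA = AC·sin C/sin B ≈ 261.43.
Circumradius = AC/(2 sin B) ≈ 144.58.

R ≈ 144.5843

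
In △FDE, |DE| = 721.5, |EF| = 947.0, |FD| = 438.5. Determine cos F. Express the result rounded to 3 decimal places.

By the law of cosines, cos F = (|EF|² + |FD|² − |DE|²) / (2·|EF|·|FD|) ≈ 0.68455, so ∠F ≈ 46.80°.

cos F ≈ 0.685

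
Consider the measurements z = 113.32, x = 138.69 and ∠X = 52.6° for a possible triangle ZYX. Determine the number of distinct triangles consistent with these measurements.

1

z·sin X = 113.32·sin(52.6°) ≈ 90.02.
Since x ≥ z, exactly one triangle exists.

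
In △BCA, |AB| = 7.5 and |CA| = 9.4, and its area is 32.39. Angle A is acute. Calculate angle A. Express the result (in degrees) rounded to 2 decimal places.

∠A ≈ 66.76°

From area = ½·|CA|·|AB|·sin A, we get sin A = 2·area/(|CA|·|AB|) ≈ 0.91887.
Taking the acute solution, ∠A ≈ 66.76°.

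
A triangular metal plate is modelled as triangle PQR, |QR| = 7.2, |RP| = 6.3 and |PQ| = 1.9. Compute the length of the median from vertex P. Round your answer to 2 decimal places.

2.95

Median from P: ½√(2·|RP|² + 2·|PQ|² − |QR|²) ≈ 2.9479.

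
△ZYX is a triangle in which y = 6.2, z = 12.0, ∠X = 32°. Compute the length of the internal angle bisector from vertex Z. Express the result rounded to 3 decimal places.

t_Z ≈ 3.290

By the law of cosines, x² = z² + y² − 2·z·y·cos X = 56.25, so x ≈ 7.5.
Law of cosines again: cos Z = (y² + x² − z²)/(2·y·x) ≈ -0.53021, so ∠Z ≈ 122.02°.
The bisector from Z has length 2·y·x·cos(∠Z/2)/(y+x) ≈ 3.29.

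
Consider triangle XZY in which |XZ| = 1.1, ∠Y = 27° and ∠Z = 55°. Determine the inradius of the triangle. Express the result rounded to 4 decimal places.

The third angle is ∠X = 180° − ∠Z − ∠Y = 98.00°.
Law of sines: |ZY| = |XZ|·sin X/sin Y ≈ 2.3994.
Law of sines: |YX| = |XZ|·sin Z/sin Y ≈ 1.9848.
Area = ½·|XZ|·|ZY|·sin Z ≈ 1.081.
Semiperimeter s = (2.3994+1.9848+1.1)/2 = 2.7421.
Inradius = area/s = 1.081/2.7421 ≈ 0.39423.

r ≈ 0.3942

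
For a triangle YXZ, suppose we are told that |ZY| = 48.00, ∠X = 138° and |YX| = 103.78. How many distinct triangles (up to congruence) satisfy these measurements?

0

|YX|·sin X = 103.78·sin(138°) ≈ 69.44.
Since ∠X is not acute, a triangle exists only if |ZY| > |YX|; here |ZY| ≤ |YX|, so there is no triangle.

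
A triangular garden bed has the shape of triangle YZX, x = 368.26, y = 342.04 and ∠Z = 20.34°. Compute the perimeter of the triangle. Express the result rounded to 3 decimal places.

By the law of cosines, z² = x² + y² − 2·x·y·cos Z = 16396, so z ≈ 128.05.
Semiperimeter s = (342.04+128.05+368.26)/2 = 419.17.
Perimeter = 342.04 + 128.05 + 368.26 = 838.35.

perimeter ≈ 838.345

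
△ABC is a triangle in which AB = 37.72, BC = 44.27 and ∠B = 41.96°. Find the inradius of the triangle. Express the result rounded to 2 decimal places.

By the law of cosines, CA² = AB² + BC² − 2·AB·BC·cos B = 899.17, so CA ≈ 29.986.
Area = ½·AB·BC·sin B ≈ 558.25.
Semiperimeter s = (44.27+29.986+37.72)/2 = 55.988.
Inradius = area/s = 558.25/55.988 ≈ 9.9708.

r ≈ 9.97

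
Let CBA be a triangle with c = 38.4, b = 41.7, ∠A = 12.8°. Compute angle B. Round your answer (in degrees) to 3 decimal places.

By the law of cosines, a² = c² + b² − 2·c·b·cos A = 90.476, so a ≈ 9.5119.
Law of cosines again: cos B = (a² + c² − b²)/(2·a·c) ≈ -0.23799, so ∠B ≈ 103.77°.

103.768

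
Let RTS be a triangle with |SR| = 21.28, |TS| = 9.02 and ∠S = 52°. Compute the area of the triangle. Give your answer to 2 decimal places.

75.63

Area = ½·|TS|·|SR|·sin S ≈ 75.628.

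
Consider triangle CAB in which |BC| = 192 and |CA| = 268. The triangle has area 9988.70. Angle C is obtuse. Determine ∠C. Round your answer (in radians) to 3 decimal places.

2.743

From area = ½·|BC|·|CA|·sin C, we get sin C = 2·area/(|BC|·|CA|) ≈ 0.38824.
Taking the obtuse solution, ∠C ≈ 2.743 rad.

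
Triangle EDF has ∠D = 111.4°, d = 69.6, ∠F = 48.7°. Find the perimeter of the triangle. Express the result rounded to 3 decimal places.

The third angle is ∠E = 180° − ∠D − ∠F = 19.90°.
Law of sines: e = d·sin E/sin D ≈ 25.445.
Law of sines: f = d·sin F/sin D ≈ 56.16.
Semiperimeter s = (25.445+69.6+56.16)/2 = 75.602.
Perimeter = 25.445 + 69.6 + 56.16 = 151.2.

perimeter ≈ 151.205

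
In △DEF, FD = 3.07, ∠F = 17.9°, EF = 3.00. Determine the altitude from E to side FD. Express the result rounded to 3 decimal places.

h_E ≈ 0.922

By the law of cosines, DE² = EF² + FD² − 2·EF·FD·cos F = 0.89653, so DE ≈ 0.94685.
Area = ½·EF·FD·sin F ≈ 1.4154.
The altitude from E has length 2·area/FD ≈ 0.92207.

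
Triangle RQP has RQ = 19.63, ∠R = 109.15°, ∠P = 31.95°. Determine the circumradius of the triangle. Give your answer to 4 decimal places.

18.5476

The third angle is ∠Q = 180° − ∠P − ∠R = 38.90°.
Law of sines: QP = RQ·sin R/sin P ≈ 35.042.
Law of sines: PR = RQ·sin Q/sin P ≈ 23.294.
Circumradius = RQ/(2 sin P) ≈ 18.548.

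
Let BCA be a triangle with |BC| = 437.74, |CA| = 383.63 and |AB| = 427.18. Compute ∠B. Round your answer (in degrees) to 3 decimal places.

By the law of cosines, cos B = (|AB|² + |BC|² − |CA|²) / (2·|AB|·|BC|) ≈ 0.60678, so ∠B ≈ 52.64°.

52.643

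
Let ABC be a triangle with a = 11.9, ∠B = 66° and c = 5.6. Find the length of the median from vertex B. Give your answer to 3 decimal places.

By the law of cosines, b² = c² + a² − 2·c·a·cos B = 118.76, so b ≈ 10.898.
Median from B: ½√(2·c² + 2·a² − b²) ≈ 7.5362.

m_B ≈ 7.536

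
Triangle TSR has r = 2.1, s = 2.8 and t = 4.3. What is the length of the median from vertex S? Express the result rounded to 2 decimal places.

Median from S: ½√(2·r² + 2·t² − s²) ≈ 3.0806.

m_S ≈ 3.08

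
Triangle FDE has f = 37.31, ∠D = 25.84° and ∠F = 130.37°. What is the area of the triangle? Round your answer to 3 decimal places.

160.621

The third angle is ∠E = 180° − ∠F − ∠D = 23.79°.
Law of sines: d = f·sin D/sin F ≈ 21.345.
Law of sines: e = f·sin E/sin F ≈ 19.754.
Area = ½·f·d·sin E ≈ 160.62.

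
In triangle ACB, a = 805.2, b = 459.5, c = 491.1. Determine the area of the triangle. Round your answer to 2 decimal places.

area ≈ 101631.61

Semiperimeter s = (805.2 + 491.1 + 459.5)/2 = 877.9.
Heron's formula: area = √(877.9·72.7·386.8·418.4) ≈ 1.0163e+05.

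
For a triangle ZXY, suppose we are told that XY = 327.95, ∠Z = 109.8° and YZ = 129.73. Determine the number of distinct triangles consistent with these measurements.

YZ·sin Z = 129.73·sin(109.8°) ≈ 122.1.
Since ∠Z is not acute, a triangle exists only if XY > YZ; here XY > YZ, so there is exactly one triangle.

1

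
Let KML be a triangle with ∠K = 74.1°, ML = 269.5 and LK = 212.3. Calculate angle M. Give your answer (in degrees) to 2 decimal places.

49.25

Law of sines: sin M = LK·sin K/ML ≈ 0.75762.
Since ML ≥ LK, only the acute value applies: ∠M ≈ 49.25°.
Then ∠L = 180° − ∠K − ∠M ≈ 56.65°.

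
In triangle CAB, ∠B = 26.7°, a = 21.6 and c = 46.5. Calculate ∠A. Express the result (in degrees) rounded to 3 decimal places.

By the law of cosines, b² = c² + a² − 2·c·a·cos B = 834.21, so b ≈ 28.883.
Law of cosines again: cos A = (b² + c² − a²)/(2·b·c) ≈ 0.94185, so ∠A ≈ 19.63°.

19.635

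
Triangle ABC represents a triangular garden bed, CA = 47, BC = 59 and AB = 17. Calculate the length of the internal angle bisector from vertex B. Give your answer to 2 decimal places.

By the law of cosines, cos B = (AB² + BC² − CA²) / (2·AB·BC) ≈ 0.77817, so ∠B ≈ 38.91°.
The bisector from B has length 2·AB·BC·cos(∠B/2)/(AB+BC) ≈ 24.888.

t_B ≈ 24.89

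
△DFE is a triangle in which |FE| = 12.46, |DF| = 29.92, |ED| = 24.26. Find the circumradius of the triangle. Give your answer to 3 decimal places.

By the law of cosines, cos D = (|ED|² + |DF|² − |FE|²) / (2·|ED|·|DF|) ≈ 0.91512, so ∠D ≈ 23.78°.
Circumradius = |FE|/(2 sin D) ≈ 15.452.

R ≈ 15.452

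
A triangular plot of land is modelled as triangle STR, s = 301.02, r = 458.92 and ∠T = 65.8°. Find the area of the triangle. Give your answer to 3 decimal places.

area ≈ 63002.006

Area = ½·r·s·sin T ≈ 63002.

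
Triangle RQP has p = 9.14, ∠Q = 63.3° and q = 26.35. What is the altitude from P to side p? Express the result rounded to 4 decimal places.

26.0504

Law of sines: sin P = p·sin Q/q ≈ 0.30988.
Since q ≥ p, only the acute value applies: ∠P ≈ 18.05°.
Then ∠R = 180° − ∠Q − ∠P ≈ 98.65°.
Law of sines gives r = q·sin R/sin Q ≈ 29.16.
Area = ½·q·p·sin R ≈ 119.05.
The altitude from P has length 2·area/p ≈ 26.05.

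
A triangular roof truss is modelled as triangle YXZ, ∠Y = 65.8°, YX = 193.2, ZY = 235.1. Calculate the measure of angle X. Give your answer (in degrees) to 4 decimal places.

By the law of cosines, XZ² = ZY² + YX² − 2·ZY·YX·cos Y = 55360, so XZ ≈ 235.29.
Law of cosines again: cos X = (YX² + XZ² − ZY²)/(2·YX·XZ) ≈ 0.41153, so ∠X ≈ 65.70°.

∠X ≈ 65.6991°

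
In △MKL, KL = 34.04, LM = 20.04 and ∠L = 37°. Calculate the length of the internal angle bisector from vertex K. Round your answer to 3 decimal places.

By the law of cosines, MK² = KL² + LM² − 2·KL·LM·cos L = 470.73, so MK ≈ 21.696.
Law of cosines again: cos K = (MK² + KL² − LM²)/(2·MK·KL) ≈ 0.83127, so ∠K ≈ 33.77°.
The bisector from K has length 2·MK·KL·cos(∠K/2)/(MK+KL) ≈ 25.359.

t_K ≈ 25.359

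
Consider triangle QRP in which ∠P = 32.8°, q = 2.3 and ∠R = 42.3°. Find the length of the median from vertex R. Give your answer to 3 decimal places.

The third angle is ∠Q = 180° − ∠R − ∠P = 104.90°.
Law of sines: r = q·sin R/sin Q ≈ 1.6018.
Law of sines: p = q·sin P/sin Q ≈ 1.2893.
Median from R: ½√(2·p² + 2·q² − r²) ≈ 1.6837.

1.684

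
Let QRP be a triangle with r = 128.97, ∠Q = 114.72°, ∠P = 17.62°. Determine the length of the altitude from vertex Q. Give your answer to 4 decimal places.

The third angle is ∠R = 180° − ∠P − ∠Q = 47.66°.
Law of sines: q = r·sin Q/sin R ≈ 158.49.
Law of sines: p = r·sin P/sin R ≈ 52.816.
Area = ½·r·q·sin P ≈ 3093.7.
The altitude from Q has length 2·area/q ≈ 39.04.

39.0396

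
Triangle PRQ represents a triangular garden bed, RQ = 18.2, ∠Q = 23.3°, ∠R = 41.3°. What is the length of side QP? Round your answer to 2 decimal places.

13.30

The third angle is ∠P = 180° − ∠R − ∠Q = 115.40°.
Law of sines: QP = RQ·sin R/sin P ≈ 13.297.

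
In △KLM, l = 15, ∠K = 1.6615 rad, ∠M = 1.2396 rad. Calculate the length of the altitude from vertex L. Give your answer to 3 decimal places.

59.310

The third angle is ∠L = π − ∠M − ∠K = 0.2405 rad.
Law of sines: k = l·sin K/sin L ≈ 62.718.
Law of sines: m = l·sin M/sin L ≈ 59.555.
Area = ½·l·k·sin M ≈ 444.82.
The altitude from L has length 2·area/l ≈ 59.31.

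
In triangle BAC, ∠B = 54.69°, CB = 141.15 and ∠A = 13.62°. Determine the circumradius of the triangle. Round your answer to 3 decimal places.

The third angle is ∠C = 180° − ∠B − ∠A = 111.69°.
Law of sines: AC = CB·sin B/sin A ≈ 489.14.
Law of sines: BA = CB·sin C/sin A ≈ 556.97.
Circumradius = CB/(2 sin A) ≈ 299.71.

R ≈ 299.705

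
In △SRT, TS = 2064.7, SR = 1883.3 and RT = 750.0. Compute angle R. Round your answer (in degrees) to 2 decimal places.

By the law of cosines, cos R = (SR² + RT² − TS²) / (2·SR·RT) ≈ -0.05440, so ∠R ≈ 93.12°.

93.12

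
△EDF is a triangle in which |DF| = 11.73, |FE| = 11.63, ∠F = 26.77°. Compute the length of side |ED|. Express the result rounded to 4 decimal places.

By the law of cosines, |ED|² = |DF|² + |FE|² − 2·|DF|·|FE|·cos F = 29.252, so |ED| ≈ 5.4086.

5.4086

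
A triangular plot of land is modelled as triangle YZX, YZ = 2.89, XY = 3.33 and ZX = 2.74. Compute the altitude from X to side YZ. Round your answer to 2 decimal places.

Semiperimeter s = (2.74 + 3.33 + 2.89)/2 = 4.48.
Heron's formula: area = √(4.48·1.74·1.15·1.59) ≈ 3.7754.
The altitude from X has length 2·area/YZ ≈ 2.6127.

2.61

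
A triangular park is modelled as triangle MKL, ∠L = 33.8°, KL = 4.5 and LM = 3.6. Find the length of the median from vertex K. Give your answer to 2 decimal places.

3.17

By the law of cosines, MK² = KL² + LM² − 2·KL·LM·cos L = 6.2861, so MK ≈ 2.5072.
Median from K: ½√(2·MK² + 2·KL² − LM²) ≈ 3.1667.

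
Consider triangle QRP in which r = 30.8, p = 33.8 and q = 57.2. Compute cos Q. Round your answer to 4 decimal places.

By the law of cosines, cos Q = (r² + p² − q²) / (2·r·p) ≈ -0.56711, so ∠Q ≈ 124.55°.

cos Q ≈ -0.5671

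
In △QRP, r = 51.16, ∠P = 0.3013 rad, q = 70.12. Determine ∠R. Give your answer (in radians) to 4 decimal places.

By the law of cosines, p² = q² + r² − 2·q·r·cos P = 682.69, so p ≈ 26.128.
Law of cosines again: cos R = (p² + q² − r²)/(2·p·q) ≈ 0.81386, so ∠R ≈ 0.6200 rad.

∠R ≈ 0.6200 rad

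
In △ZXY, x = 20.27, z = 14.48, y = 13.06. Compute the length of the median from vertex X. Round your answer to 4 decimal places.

Median from X: ½√(2·y² + 2·z² − x²) ≈ 9.3487.

9.3487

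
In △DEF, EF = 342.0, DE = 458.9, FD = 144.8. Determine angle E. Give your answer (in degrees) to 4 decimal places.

By the law of cosines, cos E = (DE² + EF² − FD²) / (2·DE·EF) ≈ 0.97674, so ∠E ≈ 12.38°.

12.3823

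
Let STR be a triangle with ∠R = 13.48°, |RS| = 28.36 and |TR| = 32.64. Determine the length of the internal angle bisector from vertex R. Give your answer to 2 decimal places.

By the law of cosines, |ST|² = |TR|² + |RS|² − 2·|TR|·|RS|·cos R = 69.32, so |ST| ≈ 8.3259.
The bisector from R has length 2·|TR|·|RS|·cos(∠R/2)/(|TR|+|RS|) ≈ 30.14.

30.14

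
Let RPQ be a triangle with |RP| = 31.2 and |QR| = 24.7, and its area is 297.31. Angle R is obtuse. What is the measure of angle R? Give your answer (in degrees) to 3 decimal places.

129.503

From area = ½·|QR|·|RP|·sin R, we get sin R = 2·area/(|QR|·|RP|) ≈ 0.77159.
Taking the obtuse solution, ∠R ≈ 129.50°.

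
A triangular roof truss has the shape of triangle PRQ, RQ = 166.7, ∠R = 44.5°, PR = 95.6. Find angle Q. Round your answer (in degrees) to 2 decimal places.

By the law of cosines, QP² = PR² + RQ² − 2·PR·RQ·cos R = 14195, so QP ≈ 119.14.
Law of cosines again: cos Q = (RQ² + QP² − PR²)/(2·RQ·QP) ≈ 0.82686, so ∠Q ≈ 34.22°.

34.22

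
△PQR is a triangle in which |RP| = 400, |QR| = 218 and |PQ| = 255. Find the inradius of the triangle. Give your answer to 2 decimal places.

Semiperimeter s = (218 + 400 + 255)/2 = 436.5.
Heron's formula: area = √(436.5·218.5·36.5·181.5) ≈ 25136.
Inradius = area/s = 25136/436.5 ≈ 57.586.

57.59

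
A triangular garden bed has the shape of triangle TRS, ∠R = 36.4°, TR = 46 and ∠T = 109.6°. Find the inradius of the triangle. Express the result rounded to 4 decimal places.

The third angle is ∠S = 180° − ∠T − ∠R = 34.00°.
Law of sines: RS = TR·sin T/sin S ≈ 77.495.
Law of sines: ST = TR·sin R/sin S ≈ 48.815.
Area = ½·TR·RS·sin R ≈ 1057.7.
Semiperimeter s = (77.495+48.815+46)/2 = 86.155.
Inradius = area/s = 1057.7/86.155 ≈ 12.277.

r ≈ 12.2767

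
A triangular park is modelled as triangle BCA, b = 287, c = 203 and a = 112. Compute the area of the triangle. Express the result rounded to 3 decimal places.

Semiperimeter s = (287 + 203 + 112)/2 = 301.
Heron's formula: area = √(301·14·98·189) ≈ 8834.7.

area ≈ 8834.688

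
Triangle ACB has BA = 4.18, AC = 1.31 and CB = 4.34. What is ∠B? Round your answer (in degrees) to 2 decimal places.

By the law of cosines, cos B = (CB² + BA² − AC²) / (2·CB·BA) ≈ 0.95341, so ∠B ≈ 17.56°.

17.56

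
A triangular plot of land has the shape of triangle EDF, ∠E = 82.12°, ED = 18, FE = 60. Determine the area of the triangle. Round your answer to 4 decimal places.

Area = ½·FE·ED·sin E ≈ 534.9.

area ≈ 534.9010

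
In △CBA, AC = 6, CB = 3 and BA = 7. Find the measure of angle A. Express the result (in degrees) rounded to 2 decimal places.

25.21

By the law of cosines, cos A = (BA² + AC² − CB²) / (2·BA·AC) ≈ 0.90476, so ∠A ≈ 25.21°.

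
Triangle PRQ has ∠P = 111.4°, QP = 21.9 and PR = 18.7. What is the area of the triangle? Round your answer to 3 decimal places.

Area = ½·QP·PR·sin P ≈ 190.65.

area ≈ 190.648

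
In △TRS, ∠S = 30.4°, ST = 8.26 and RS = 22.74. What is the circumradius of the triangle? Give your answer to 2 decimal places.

15.97

By the law of cosines, TR² = RS² + ST² − 2·RS·ST·cos S = 261.32, so TR ≈ 16.165.
Area = ½·RS·ST·sin S ≈ 47.525.
Circumradius = TR/(2 sin S) ≈ 15.973.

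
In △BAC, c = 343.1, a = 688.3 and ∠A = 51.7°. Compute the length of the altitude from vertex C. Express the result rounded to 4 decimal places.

Law of sines: sin C = c·sin A/a ≈ 0.39119.
Since a ≥ c, only the acute value applies: ∠C ≈ 23.03°.
Then ∠B = 180° − ∠A − ∠C ≈ 105.27°.
Law of sines gives b = a·sin B/sin A ≈ 846.1.
Area = ½·a·c·sin B ≈ 1.1391e+05.
The altitude from C has length 2·area/c ≈ 664.

663.9955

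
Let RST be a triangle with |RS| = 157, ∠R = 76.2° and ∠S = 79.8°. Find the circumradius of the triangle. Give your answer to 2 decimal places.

193.00

The third angle is ∠T = 180° − ∠R − ∠S = 24.00°.
Law of sines: |ST| = |RS|·sin R/sin T ≈ 374.86.
Law of sines: |TR| = |RS|·sin S/sin T ≈ 379.9.
Circumradius = |RS|/(2 sin T) ≈ 193.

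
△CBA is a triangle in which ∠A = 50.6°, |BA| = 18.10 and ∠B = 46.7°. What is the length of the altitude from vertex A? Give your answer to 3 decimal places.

13.173

The third angle is ∠C = 180° − ∠B − ∠A = 82.70°.
Law of sines: |AC| = |BA|·sin B/sin C ≈ 13.28.
Law of sines: |CB| = |BA|·sin A/sin C ≈ 14.101.
Area = ½·|BA|·|AC|·sin A ≈ 92.873.
The altitude from A has length 2·area/|CB| ≈ 13.173.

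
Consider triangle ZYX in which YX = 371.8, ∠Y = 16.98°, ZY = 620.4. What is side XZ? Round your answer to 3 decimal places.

By the law of cosines, XZ² = ZY² + YX² − 2·ZY·YX·cos Y = 81913, so XZ ≈ 286.2.

286.204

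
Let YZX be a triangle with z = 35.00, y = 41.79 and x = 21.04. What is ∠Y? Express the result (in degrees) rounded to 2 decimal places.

∠Y ≈ 93.06°

By the law of cosines, cos Y = (z² + x² − y²) / (2·z·x) ≈ -0.05345, so ∠Y ≈ 93.06°.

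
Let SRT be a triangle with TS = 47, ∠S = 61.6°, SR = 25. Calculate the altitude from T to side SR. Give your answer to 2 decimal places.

41.34

By the law of cosines, RT² = TS² + SR² − 2·TS·SR·cos S = 1716.3, so RT ≈ 41.428.
Area = ½·TS·SR·sin S ≈ 516.79.
The altitude from T has length 2·area/SR ≈ 41.343.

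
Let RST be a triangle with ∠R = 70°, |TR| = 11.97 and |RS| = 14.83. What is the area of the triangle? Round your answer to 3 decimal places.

area ≈ 83.405

Area = ½·|TR|·|RS|·sin R ≈ 83.405.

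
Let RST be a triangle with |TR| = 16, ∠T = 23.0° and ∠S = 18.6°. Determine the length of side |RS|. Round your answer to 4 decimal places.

The third angle is ∠R = 180° − ∠S − ∠T = 138.40°.
Law of sines: |RS| = |TR|·sin T/sin S ≈ 19.6.

19.6003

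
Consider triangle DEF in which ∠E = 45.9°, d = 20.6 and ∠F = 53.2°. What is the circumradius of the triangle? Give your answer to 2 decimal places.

The third angle is ∠D = 180° − ∠E − ∠F = 80.90°.
Law of sines: e = d·sin E/sin D ≈ 14.982.
Law of sines: f = d·sin F/sin D ≈ 16.705.
Circumradius = d/(2 sin D) ≈ 10.431.

10.43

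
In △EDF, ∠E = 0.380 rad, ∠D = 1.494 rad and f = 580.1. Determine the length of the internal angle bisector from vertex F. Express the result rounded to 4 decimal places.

t_F ≈ 264.8195

The third angle is ∠F = π − ∠E − ∠D = 1.268 rad.
Law of sines: e = f·sin E/sin F ≈ 225.46.
Law of sines: d = f·sin D/sin F ≈ 606.03.
The bisector from F has length 2·e·d·cos(∠F/2)/(e+d) ≈ 264.82.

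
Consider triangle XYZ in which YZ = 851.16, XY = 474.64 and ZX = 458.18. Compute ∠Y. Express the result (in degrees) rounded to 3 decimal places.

23.703

By the law of cosines, cos Y = (XY² + YZ² − ZX²) / (2·XY·YZ) ≈ 0.91564, so ∠Y ≈ 23.70°.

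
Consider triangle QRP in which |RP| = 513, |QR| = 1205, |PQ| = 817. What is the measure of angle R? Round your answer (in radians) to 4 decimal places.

By the law of cosines, cos R = (|QR|² + |RP|² − |PQ|²) / (2·|QR|·|RP|) ≈ 0.84743, so ∠R ≈ 0.560 rad.

0.5597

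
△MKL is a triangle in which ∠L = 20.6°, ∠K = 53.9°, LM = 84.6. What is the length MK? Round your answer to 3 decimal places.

36.839

The third angle is ∠M = 180° − ∠K − ∠L = 105.50°.
Law of sines: MK = LM·sin L/sin K ≈ 36.839.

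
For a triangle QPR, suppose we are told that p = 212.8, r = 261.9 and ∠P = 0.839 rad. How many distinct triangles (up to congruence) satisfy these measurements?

2

r·sin P = 261.9·sin(0.839 rad) ≈ 194.8.
Since r sin P < p < r (194.8 < 212.8 < 261.9), two triangles exist.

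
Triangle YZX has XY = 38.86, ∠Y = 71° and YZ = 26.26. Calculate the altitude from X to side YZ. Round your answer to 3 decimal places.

h_X ≈ 36.743

By the law of cosines, ZX² = XY² + YZ² − 2·XY·YZ·cos Y = 1535.2, so ZX ≈ 39.182.
Area = ½·XY·YZ·sin Y ≈ 482.43.
The altitude from X has length 2·area/YZ ≈ 36.743.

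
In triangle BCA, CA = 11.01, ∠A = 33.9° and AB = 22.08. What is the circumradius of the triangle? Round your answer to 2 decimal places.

By the law of cosines, BC² = CA² + AB² − 2·CA·AB·cos A = 205.19, so BC ≈ 14.325.
Area = ½·CA·AB·sin A ≈ 67.794.
Circumradius = BC/(2 sin A) ≈ 12.841.

R ≈ 12.84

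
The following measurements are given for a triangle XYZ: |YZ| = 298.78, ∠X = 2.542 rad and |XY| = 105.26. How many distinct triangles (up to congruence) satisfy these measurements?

|XY|·sin X = 105.26·sin(2.542 rad) ≈ 59.4.
Since ∠X is not acute, a triangle exists only if |YZ| > |XY|; here |YZ| > |XY|, so there is exactly one triangle.

1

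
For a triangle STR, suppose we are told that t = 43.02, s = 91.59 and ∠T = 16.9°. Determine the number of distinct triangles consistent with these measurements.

2

s·sin T = 91.59·sin(16.9°) ≈ 26.63.
Since s sin T < t < s (26.63 < 43.02 < 91.59), two triangles exist.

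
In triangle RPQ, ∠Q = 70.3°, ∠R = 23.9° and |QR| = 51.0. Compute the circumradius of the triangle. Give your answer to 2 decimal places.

25.57

The third angle is ∠P = 180° − ∠Q − ∠R = 85.80°.
Law of sines: |PQ| = |QR|·sin R/sin P ≈ 20.718.
Law of sines: |RP| = |QR|·sin Q/sin P ≈ 48.144.
Circumradius = |QR|/(2 sin P) ≈ 25.569.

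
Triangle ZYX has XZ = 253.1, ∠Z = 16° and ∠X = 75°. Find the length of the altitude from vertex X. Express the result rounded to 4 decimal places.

The third angle is ∠Y = 180° − ∠X − ∠Z = 89.00°.
Law of sines: YX = XZ·sin Z/sin Y ≈ 69.774.
Law of sines: ZY = XZ·sin X/sin Y ≈ 244.51.
Area = ½·XZ·YX·sin X ≈ 8529.1.
The altitude from X has length 2·area/ZY ≈ 69.764.

69.7638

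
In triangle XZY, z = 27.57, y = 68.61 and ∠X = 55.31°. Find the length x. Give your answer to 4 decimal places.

57.5700

By the law of cosines, x² = z² + y² − 2·z·y·cos X = 3314.3, so x ≈ 57.57.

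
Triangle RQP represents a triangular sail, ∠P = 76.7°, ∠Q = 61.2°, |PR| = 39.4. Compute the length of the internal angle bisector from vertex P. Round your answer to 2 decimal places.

26.79

The third angle is ∠R = 180° − ∠Q − ∠P = 42.10°.
Law of sines: |QP| = |PR|·sin R/sin Q ≈ 30.143.
Law of sines: |RQ| = |PR|·sin P/sin Q ≈ 43.756.
The bisector from P has length 2·|QP|·|PR|·cos(∠P/2)/(|QP|+|PR|) ≈ 26.786.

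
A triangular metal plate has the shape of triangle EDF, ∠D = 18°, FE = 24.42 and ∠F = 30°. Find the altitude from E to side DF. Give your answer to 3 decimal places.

h_E ≈ 12.210

The third angle is ∠E = 180° − ∠D − ∠F = 132.00°.
Law of sines: DF = FE·sin E/sin D ≈ 58.727.
Law of sines: ED = FE·sin F/sin D ≈ 39.512.
Area = ½·FE·DF·sin F ≈ 358.53.
The altitude from E has length 2·area/DF ≈ 12.21.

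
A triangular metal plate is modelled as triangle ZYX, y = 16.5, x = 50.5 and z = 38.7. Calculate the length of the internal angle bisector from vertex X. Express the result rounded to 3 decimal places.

t_X ≈ 10.203

By the law of cosines, cos X = (z² + y² − x²) / (2·z·y) ≈ -0.61100, so ∠X ≈ 127.66°.
The bisector from X has length 2·z·y·cos(∠X/2)/(z+y) ≈ 10.203.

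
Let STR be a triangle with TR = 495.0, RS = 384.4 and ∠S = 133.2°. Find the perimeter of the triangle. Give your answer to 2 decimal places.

Law of sines: sin T = RS·sin S/TR ≈ 0.56609.
Since TR ≥ RS, only the acute value applies: ∠T ≈ 34.48°.
Then ∠R = 180° − ∠S − ∠T ≈ 12.32°.
Law of sines gives ST = TR·sin R/sin S ≈ 144.91.
Semiperimeter s = (495+384.4+144.91)/2 = 512.15.
Perimeter = 495 + 384.4 + 144.91 = 1024.3.

1024.31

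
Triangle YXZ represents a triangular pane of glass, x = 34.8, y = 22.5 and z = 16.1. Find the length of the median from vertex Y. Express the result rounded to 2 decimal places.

Median from Y: ½√(2·x² + 2·z² − y²) ≈ 24.669.

24.67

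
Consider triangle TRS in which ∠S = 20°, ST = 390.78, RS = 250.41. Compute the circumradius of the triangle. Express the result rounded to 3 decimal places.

259.489

By the law of cosines, TR² = RS² + ST² − 2·RS·ST·cos S = 31507, so TR ≈ 177.5.
Area = ½·RS·ST·sin S ≈ 16734.
Circumradius = TR/(2 sin S) ≈ 259.49.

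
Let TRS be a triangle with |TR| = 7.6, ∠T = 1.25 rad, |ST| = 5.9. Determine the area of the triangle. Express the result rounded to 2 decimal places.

Area = ½·|ST|·|TR|·sin T ≈ 21.276.

21.28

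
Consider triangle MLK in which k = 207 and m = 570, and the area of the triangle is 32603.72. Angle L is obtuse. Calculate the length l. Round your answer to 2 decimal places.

From area = ½·k·m·sin L, we get sin L = 2·area/(k·m) ≈ 0.55265.
Taking the obtuse solution, ∠L ≈ 146.45°.
Law of cosines then gives l ≈ 751.28.

751.28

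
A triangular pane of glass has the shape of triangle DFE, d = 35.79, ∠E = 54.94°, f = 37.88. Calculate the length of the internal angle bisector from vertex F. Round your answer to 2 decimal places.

29.32

By the law of cosines, e² = d² + f² − 2·d·f·cos E = 1158.3, so e ≈ 34.033.
Law of cosines again: cos F = (e² + d² − f²)/(2·e·d) ≈ 0.41226, so ∠F ≈ 65.65°.
The bisector from F has length 2·e·d·cos(∠F/2)/(e+d) ≈ 29.318.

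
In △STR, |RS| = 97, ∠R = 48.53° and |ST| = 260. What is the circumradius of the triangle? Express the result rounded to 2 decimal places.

Law of sines: sin T = |RS|·sin R/|ST| ≈ 0.27955.
Since |ST| ≥ |RS|, only the acute value applies: ∠T ≈ 16.23°.
Then ∠S = 180° − ∠R − ∠T ≈ 115.24°.
Law of sines gives |TR| = |ST|·sin S/sin R ≈ 313.87.
Circumradius = |ST|/(2 sin R) ≈ 173.49.

173.49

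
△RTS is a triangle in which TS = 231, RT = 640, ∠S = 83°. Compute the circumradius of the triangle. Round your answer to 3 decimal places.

322.403

Law of sines: sin R = TS·sin S/RT ≈ 0.35825.
Since RT ≥ TS, only the acute value applies: ∠R ≈ 20.99°.
Then ∠T = 180° − ∠S − ∠R ≈ 76.01°.
Law of sines gives SR = RT·sin T/sin S ≈ 625.67.
Circumradius = RT/(2 sin S) ≈ 322.4.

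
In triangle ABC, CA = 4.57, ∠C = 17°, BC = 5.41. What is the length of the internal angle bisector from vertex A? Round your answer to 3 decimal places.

t_A ≈ 1.401

By the law of cosines, AB² = BC² + CA² − 2·BC·CA·cos C = 2.8662, so AB ≈ 1.693.
Law of cosines again: cos A = (CA² + AB² − BC²)/(2·CA·AB) ≈ -0.35653, so ∠A ≈ 110.89°.
The bisector from A has length 2·CA·AB·cos(∠A/2)/(CA+AB) ≈ 1.4014.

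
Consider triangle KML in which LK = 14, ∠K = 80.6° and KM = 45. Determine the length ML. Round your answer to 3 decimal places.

By the law of cosines, ML² = LK² + KM² − 2·LK·KM·cos K = 2015.2, so ML ≈ 44.891.

44.891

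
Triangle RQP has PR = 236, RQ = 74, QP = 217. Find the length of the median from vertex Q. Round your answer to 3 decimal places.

Median from Q: ½√(2·RQ² + 2·QP² − PR²) ≈ 111.17.

111.169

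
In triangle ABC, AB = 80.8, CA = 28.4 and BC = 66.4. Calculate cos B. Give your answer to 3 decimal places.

0.944

By the law of cosines, cos B = (AB² + BC² − CA²) / (2·AB·BC) ≈ 0.94416, so ∠B ≈ 19.24°.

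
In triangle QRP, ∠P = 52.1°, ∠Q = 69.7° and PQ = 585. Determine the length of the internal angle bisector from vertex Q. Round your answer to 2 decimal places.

The third angle is ∠R = 180° − ∠P − ∠Q = 58.20°.
Law of sines: RP = PQ·sin Q/sin R ≈ 645.57.
Law of sines: QR = PQ·sin P/sin R ≈ 543.14.
The bisector from Q has length 2·PQ·QR·cos(∠Q/2)/(PQ+QR) ≈ 462.27.

462.27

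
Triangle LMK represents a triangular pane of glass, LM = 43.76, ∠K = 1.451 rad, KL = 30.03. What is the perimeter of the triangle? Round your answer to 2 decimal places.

Law of sines: sin M = KL·sin K/LM ≈ 0.68132.
Since LM ≥ KL, only the acute value applies: ∠M ≈ 0.750 rad.
Then ∠L = π − ∠K − ∠M ≈ 0.941 rad.
Law of sines gives MK = LM·sin L/sin K ≈ 35.62.
Semiperimeter s = (35.62+30.03+43.76)/2 = 54.705.
Perimeter = 35.62 + 30.03 + 43.76 = 109.41.

109.41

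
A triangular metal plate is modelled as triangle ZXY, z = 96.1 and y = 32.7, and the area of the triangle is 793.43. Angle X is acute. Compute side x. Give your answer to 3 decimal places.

69.855

From area = ½·y·z·sin X, we get sin X = 2·area/(y·z) ≈ 0.50497.
Taking the acute solution, ∠X ≈ 30.33°.
Law of cosines then gives x ≈ 69.855.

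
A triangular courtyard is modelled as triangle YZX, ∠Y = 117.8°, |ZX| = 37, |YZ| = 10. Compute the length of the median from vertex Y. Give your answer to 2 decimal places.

Law of sines: sin X = |YZ|·sin Y/|ZX| ≈ 0.23908.
Since |ZX| ≥ |YZ|, only the acute value applies: ∠X ≈ 13.83°.
Then ∠Z = 180° − ∠Y − ∠X ≈ 48.37°.
Law of sines gives |XY| = |ZX|·sin Z/sin Y ≈ 31.263.
Median from Y: ½√(2·|XY|² + 2·|YZ|² − |ZX|²) ≈ 14.016.

14.02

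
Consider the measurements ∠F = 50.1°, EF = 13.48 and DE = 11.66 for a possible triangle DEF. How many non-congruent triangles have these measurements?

EF·sin F = 13.48·sin(50.1°) ≈ 10.34.
Since EF sin F < DE < EF (10.34 < 11.66 < 13.48), two triangles exist.

2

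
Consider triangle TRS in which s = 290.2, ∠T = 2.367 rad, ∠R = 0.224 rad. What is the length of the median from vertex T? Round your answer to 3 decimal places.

The third angle is ∠S = π − ∠T − ∠R = 0.551 rad.
Law of sines: t = s·sin T/sin S ≈ 387.95.
Law of sines: r = s·sin R/sin S ≈ 123.21.
Median from T: ½√(2·r² + 2·s² − t²) ≈ 109.87.

m_T ≈ 109.872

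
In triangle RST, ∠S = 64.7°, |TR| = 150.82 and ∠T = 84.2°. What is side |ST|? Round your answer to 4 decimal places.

The third angle is ∠R = 180° − ∠S − ∠T = 31.10°.
Law of sines: |ST| = |TR|·sin R/sin S ≈ 86.169.

86.1686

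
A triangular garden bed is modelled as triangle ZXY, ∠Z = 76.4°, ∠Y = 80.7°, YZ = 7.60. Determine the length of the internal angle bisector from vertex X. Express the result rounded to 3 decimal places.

The third angle is ∠X = 180° − ∠Y − ∠Z = 22.90°.
Law of sines: XY = YZ·sin Z/sin X ≈ 18.983.
Law of sines: ZX = YZ·sin Y/sin X ≈ 19.274.
The bisector from X has length 2·ZX·XY·cos(∠X/2)/(ZX+XY) ≈ 18.747.

t_X ≈ 18.747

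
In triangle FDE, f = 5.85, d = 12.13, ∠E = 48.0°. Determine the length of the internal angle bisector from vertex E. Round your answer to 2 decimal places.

t_E ≈ 7.21

By the law of cosines, e² = f² + d² − 2·f·d·cos E = 86.396, so e ≈ 9.2949.
The bisector from E has length 2·f·d·cos(∠E/2)/(f+d) ≈ 7.2109.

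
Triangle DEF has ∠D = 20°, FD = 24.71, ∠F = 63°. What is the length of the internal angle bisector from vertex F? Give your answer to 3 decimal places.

10.799

The third angle is ∠E = 180° − ∠F − ∠D = 97.00°.
Law of sines: EF = FD·sin D/sin E ≈ 8.5148.
Law of sines: DE = FD·sin F/sin E ≈ 22.182.
The bisector from F has length 2·EF·FD·cos(∠F/2)/(EF+FD) ≈ 10.799.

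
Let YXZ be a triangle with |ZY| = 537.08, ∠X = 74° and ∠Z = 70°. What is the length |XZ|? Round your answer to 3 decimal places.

The third angle is ∠Y = 180° − ∠X − ∠Z = 36.00°.
Law of sines: |XZ| = |ZY|·sin Y/sin X ≈ 328.41.

328.410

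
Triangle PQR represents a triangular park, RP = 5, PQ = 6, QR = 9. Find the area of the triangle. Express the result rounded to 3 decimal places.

14.142

Semiperimeter s = (9 + 5 + 6)/2 = 10.
Heron's formula: area = √(10·1·5·4) ≈ 14.142.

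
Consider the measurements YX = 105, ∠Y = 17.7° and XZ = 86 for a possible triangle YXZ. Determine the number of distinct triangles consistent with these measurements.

2

YX·sin Y = 105·sin(17.7°) ≈ 31.92.
Since YX sin Y < XZ < YX (31.92 < 86 < 105), two triangles exist.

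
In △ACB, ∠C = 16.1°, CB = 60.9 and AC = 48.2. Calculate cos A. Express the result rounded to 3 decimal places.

cos A ≈ -0.521

By the law of cosines, BA² = AC² + CB² − 2·AC·CB·cos C = 391.55, so BA ≈ 19.788.
Law of cosines again: cos A = (BA² + AC² − CB²)/(2·BA·AC) ≈ -0.52111, so ∠A ≈ 121.41°.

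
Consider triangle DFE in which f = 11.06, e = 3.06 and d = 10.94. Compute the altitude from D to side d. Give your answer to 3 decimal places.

Semiperimeter s = (10.94 + 11.06 + 3.06)/2 = 12.53.
Heron's formula: area = √(12.53·1.59·1.47·9.47) ≈ 16.654.
The altitude from D has length 2·area/d ≈ 3.0445.

h_D ≈ 3.045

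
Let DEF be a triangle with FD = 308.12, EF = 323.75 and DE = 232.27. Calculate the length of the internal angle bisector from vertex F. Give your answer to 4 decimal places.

By the law of cosines, cos F = (EF² + FD² − DE²) / (2·EF·FD) ≈ 0.73081, so ∠F ≈ 43.05°.
The bisector from F has length 2·EF·FD·cos(∠F/2)/(EF+FD) ≈ 293.73.

293.7257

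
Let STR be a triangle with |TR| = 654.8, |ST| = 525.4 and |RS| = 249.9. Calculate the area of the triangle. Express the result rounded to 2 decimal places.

area ≈ 61648.10

Semiperimeter s = (654.8 + 249.9 + 525.4)/2 = 715.05.
Heron's formula: area = √(715.05·60.25·465.15·189.65) ≈ 61648.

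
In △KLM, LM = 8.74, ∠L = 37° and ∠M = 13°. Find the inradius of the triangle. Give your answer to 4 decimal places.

The third angle is ∠K = 180° − ∠L − ∠M = 130.00°.
Law of sines: MK = LM·sin L/sin K ≈ 6.8663.
Law of sines: KL = LM·sin M/sin K ≈ 2.5665.
Area = ½·LM·MK·sin M ≈ 6.7498.
Semiperimeter s = (8.74+6.8663+2.5665)/2 = 9.0864.
Inradius = area/s = 6.7498/9.0864 ≈ 0.74285.

r ≈ 0.7428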